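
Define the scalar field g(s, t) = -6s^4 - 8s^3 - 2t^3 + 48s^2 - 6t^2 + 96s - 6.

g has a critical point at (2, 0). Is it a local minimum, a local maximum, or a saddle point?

The mixed partial ∂²g/∂s∂t is 0, so the Hessian at any point is diag(g_ss, g_tt) = diag(24(-3s^2 - 2s + 4), -12(t + 1)).
At (2, 0): H = diag(-288, -12).
Both eigenvalues are negative, so H is negative definite: a local maximum.

local maximum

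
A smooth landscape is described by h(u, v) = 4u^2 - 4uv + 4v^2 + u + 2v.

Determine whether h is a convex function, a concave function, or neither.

h is quadratic, so its Hessian is the constant matrix H = [[8, -4], [-4, 8]].
det(H) = 48, tr(H) = 16.
det(H) > 0 and tr(H) > 0, so H is positive definite everywhere: convex.

convex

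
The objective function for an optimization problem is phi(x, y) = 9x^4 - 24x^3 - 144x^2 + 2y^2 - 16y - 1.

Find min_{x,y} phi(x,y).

phi(x,y) separates as P(x) + Q(y) − 1, so its minimum is min P + min Q − 1.
P'(x) = 36x(x - 4)(x + 2) vanishes at x ∈ {-2, 0, 4}; Q'(y) = 4y - 16 vanishes at y ∈ {4}.
Local minima of P (where P''>0): P(-2)=-240, P(4)=-1536. Local minima of Q: Q(4)=-32.
So the global minimum of phi is P(4) + Q(4) − 1 = -1536 − 32 − 1 = -1569, attained at (4, 4).

-1569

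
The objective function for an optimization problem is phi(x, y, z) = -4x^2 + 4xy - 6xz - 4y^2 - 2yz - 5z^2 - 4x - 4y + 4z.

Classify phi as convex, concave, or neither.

concave

phi is quadratic, so its Hessian is the constant matrix H = [[-8, 4, -6], [4, -8, -2], [-6, -2, -10]].
Leading principal minors: -8, 48, -64.
Signs alternate −, +, − ⇒ H ≺ 0 ⇒ concave.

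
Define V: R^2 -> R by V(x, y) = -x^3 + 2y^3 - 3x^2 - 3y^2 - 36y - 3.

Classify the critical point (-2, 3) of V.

local minimum

The mixed partial ∂²V/∂x∂y is 0, so the Hessian at any point is diag(V_xx, V_yy) = diag(-6(x + 1), 6(2y - 1)).
At (-2, 3): H = diag(6, 30).
Both eigenvalues are positive, so H is positive definite: a local minimum.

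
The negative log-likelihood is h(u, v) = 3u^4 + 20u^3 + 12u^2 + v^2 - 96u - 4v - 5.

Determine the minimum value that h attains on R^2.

h(u,v) separates as P(u) + Q(v) − 5, so its minimum is min P + min Q − 5.
P'(u) = 12(u - 1)(u + 2)(u + 4) vanishes at u ∈ {-4, -2, 1}; Q'(v) = 2v - 4 vanishes at v ∈ {2}.
Local minima of P (where P''>0): P(-4)=64, P(1)=-61. Local minima of Q: Q(2)=-4.
So the global minimum of h is P(1) + Q(2) − 5 = -61 − 4 − 5 = -70, attained at (1, 2).

-70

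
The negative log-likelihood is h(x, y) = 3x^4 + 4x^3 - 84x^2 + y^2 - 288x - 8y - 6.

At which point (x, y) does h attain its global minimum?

(4, 4)

h(x,y) separates as P(x) + Q(y) − 6, so its minimum is min P + min Q − 6.
P'(x) = 12(x - 4)(x + 2)(x + 3) vanishes at x ∈ {-3, -2, 4}; Q'(y) = 2y - 8 vanishes at y ∈ {4}.
Local minima of P (where P''>0): P(-3)=243, P(4)=-1472. Local minima of Q: Q(4)=-16.
So the global minimum of h is P(4) + Q(4) − 6 = -1472 − 16 − 6 = -1494, attained at (4, 4).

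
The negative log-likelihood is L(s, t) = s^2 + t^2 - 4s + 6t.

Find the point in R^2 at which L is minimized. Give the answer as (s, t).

L(s,t) separates as P(s) + Q(t), so its minimum is min P + min Q.
P'(s) = 2s - 4 vanishes at s ∈ {2}; Q'(t) = 2(t + 3) vanishes at t ∈ {-3}.
Local minima of P (where P''>0): P(2)=-4. Local minima of Q: Q(-3)=-9.
So the global minimum of L is P(2) + Q(-3) = -4 − 9 = -13, attained at (2, -3).

(2, -3)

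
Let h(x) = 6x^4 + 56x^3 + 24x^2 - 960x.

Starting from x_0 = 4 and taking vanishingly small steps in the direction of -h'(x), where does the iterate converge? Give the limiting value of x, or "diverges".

h'(x) = 24(x - 2)(x + 4)(x + 5), so h'(4) = 3456.
Gradient descent moves in the -h' direction, i.e. x is decreasing.
The nearest critical point in that direction is x = 2, where h'' = 1008 > 0 (a local minimum). The iterate converges there.

2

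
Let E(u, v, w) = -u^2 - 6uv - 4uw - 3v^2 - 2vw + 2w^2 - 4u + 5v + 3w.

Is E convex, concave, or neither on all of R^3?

neither

E is quadratic, so its Hessian is the constant matrix H = [[-2, -6, -4], [-6, -6, -2], [-4, -2, 4]].
Leading principal minors: -2, -24, -88.
Neither pattern holds ⇒ H is indefinite ⇒ neither convex nor concave.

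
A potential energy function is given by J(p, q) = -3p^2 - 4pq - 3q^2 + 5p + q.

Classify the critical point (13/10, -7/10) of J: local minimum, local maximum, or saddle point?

The Hessian of J is constant: H = [[-6, -4], [-4, -6]].
det(H) = (-6)·(-6) − (-4)² = 20.
det(H) > 0 and tr(H) = -12 < 0, so H is negative definite and the point is a local maximum.

local maximum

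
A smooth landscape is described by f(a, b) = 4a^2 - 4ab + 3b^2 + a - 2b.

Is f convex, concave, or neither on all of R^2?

f is quadratic, so its Hessian is the constant matrix H = [[8, -4], [-4, 6]].
det(H) = 32, tr(H) = 14.
det(H) > 0 and tr(H) > 0, so H is positive definite everywhere: convex.

convex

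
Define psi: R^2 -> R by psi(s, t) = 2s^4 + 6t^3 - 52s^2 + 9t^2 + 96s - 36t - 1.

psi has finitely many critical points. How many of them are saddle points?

3

psi separates as a function of s plus a function of t, so ∇psi=0 decouples.
∂psi/∂s = 8(s - 3)(s - 1)(s + 4) = 0 at s ∈ {-4, 1, 3}; ∂psi/∂t = 18(t - 1)(t + 2) = 0 at t ∈ {-2, 1}.
The Hessian is diagonal: diag(psi_ss, psi_tt). Second derivatives: psi_ss(-4)=280, psi_ss(1)=-80, psi_ss(3)=112; psi_tt(-2)=-54, psi_tt(1)=54.
Saddle points occur where the two diagonal entries have opposite signs: (-4, -2), (1, 1), (3, -2). Count: 3.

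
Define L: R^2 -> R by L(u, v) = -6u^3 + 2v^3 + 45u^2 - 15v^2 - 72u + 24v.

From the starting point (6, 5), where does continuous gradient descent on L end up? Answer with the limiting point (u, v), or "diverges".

L is separable, so gradient descent decouples: u follows -∂L/∂u, v follows -∂L/∂v.
∂L/∂u = -18(u - 4)(u - 1); at u=6 this is -180, so u increases.
∂L/∂v = 6(v - 4)(v - 1); at v=5 this is 24, so v decreases.
The u-coordinate has no critical point in that direction and runs off to infinity.

diverges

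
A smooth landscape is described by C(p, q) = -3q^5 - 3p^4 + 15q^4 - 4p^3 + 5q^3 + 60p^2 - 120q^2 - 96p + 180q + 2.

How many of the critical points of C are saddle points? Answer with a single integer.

6

C separates as a function of p plus a function of q, so ∇C=0 decouples.
∂C/∂p = -12(p - 2)(p - 1)(p + 4) = 0 at p ∈ {-4, 1, 2}; ∂C/∂q = -15(q - 3)(q - 2)(q - 1)(q + 2) = 0 at q ∈ {-2, 1, 2, 3}.
The Hessian is diagonal: diag(C_pp, C_qq). Second derivatives: C_pp(-4)=-360, C_pp(1)=60, C_pp(2)=-72; C_qq(-2)=900, C_qq(1)=-90, C_qq(2)=60, C_qq(3)=-150.
Saddle points occur where the two diagonal entries have opposite signs: (-4, -2), (-4, 2), (1, 1), (1, 3), (2, -2), (2, 2). Count: 6.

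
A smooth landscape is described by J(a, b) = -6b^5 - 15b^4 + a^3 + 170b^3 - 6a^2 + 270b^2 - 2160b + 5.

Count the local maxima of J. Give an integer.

J separates as a function of a plus a function of b, so ∇J=0 decouples.
∂J/∂a = 3a(a - 4) = 0 at a ∈ {0, 4}; ∂J/∂b = -30(b - 3)(b - 2)(b + 3)(b + 4) = 0 at b ∈ {-4, -3, 2, 3}.
The Hessian is diagonal: diag(J_aa, J_bb). Second derivatives: J_aa(0)=-12, J_aa(4)=12; J_bb(-4)=1260, J_bb(-3)=-900, J_bb(2)=900, J_bb(3)=-1260.
Local maxima occur where both diagonal entries negative: (0, -3), (0, 3). Count: 2.

2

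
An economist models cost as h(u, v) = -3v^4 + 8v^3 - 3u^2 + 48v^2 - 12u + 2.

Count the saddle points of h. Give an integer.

1

h separates as a function of u plus a function of v, so ∇h=0 decouples.
∂h/∂u = -6(u + 2) = 0 at u ∈ {-2}; ∂h/∂v = -12v(v - 4)(v + 2) = 0 at v ∈ {-2, 0, 4}.
The Hessian is diagonal: diag(h_uu, h_vv). Second derivatives: h_uu(-2)=-6; h_vv(-2)=-144, h_vv(0)=96, h_vv(4)=-288.
Saddle points occur where the two diagonal entries have opposite signs: (-2, 0). Count: 1.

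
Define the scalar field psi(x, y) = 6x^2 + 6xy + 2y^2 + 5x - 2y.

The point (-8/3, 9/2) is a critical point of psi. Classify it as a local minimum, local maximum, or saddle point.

The Hessian of psi is constant: H = [[12, 6], [6, 4]].
det(H) = 12·4 − 6² = 12.
det(H) > 0 and tr(H) = 16 > 0, so H is positive definite and the point is a local minimum.

local minimum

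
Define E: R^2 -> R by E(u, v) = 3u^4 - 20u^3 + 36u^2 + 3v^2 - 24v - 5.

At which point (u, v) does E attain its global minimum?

(0, 4)

E(u,v) separates as P(u) + Q(v) − 5, so its minimum is min P + min Q − 5.
P'(u) = 12u(u - 3)(u - 2) vanishes at u ∈ {0, 2, 3}; Q'(v) = 6v - 24 vanishes at v ∈ {4}.
Local minima of P (where P''>0): P(0)=0, P(3)=27. Local minima of Q: Q(4)=-48.
So the global minimum of E is P(0) + Q(4) − 5 = 0 − 48 − 5 = -53, attained at (0, 4).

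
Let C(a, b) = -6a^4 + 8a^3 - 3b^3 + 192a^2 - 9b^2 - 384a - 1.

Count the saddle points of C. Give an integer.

C separates as a function of a plus a function of b, so ∇C=0 decouples.
∂C/∂a = -24(a - 4)(a - 1)(a + 4) = 0 at a ∈ {-4, 1, 4}; ∂C/∂b = -9b(b + 2) = 0 at b ∈ {-2, 0}.
The Hessian is diagonal: diag(C_aa, C_bb). Second derivatives: C_aa(-4)=-960, C_aa(1)=360, C_aa(4)=-576; C_bb(-2)=18, C_bb(0)=-18.
Saddle points occur where the two diagonal entries have opposite signs: (-4, -2), (1, 0), (4, -2). Count: 3.

3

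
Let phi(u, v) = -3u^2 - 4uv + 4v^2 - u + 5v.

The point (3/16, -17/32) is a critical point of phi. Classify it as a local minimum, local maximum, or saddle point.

saddle point

The Hessian of phi is constant: H = [[-6, -4], [-4, 8]].
det(H) = (-6)·8 − (-4)² = -64.
Since det(H) < 0, H is indefinite and the critical point is a saddle point.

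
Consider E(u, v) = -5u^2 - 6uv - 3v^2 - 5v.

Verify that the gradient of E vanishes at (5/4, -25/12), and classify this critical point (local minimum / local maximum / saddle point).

local maximum

∇E = (-10u - 6v, -6u - 6v - 5); substituting (5/4, -25/12) gives ∇E = (0, 0), so (5/4, -25/12) is indeed a critical point.
The Hessian of E is constant: H = [[-10, -6], [-6, -6]].
det(H) = (-10)·(-6) − (-6)² = 24.
det(H) > 0 and tr(H) = -16 < 0, so H is negative definite and the point is a local maximum.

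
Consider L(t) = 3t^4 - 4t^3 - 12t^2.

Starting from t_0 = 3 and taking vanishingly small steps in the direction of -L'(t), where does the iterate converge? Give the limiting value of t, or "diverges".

L'(t) = 12t(t - 2)(t + 1), so L'(3) = 144.
Gradient descent moves in the -L' direction, i.e. t is decreasing.
The nearest critical point in that direction is t = 2, where L'' = 72 > 0 (a local minimum). The iterate converges there.

2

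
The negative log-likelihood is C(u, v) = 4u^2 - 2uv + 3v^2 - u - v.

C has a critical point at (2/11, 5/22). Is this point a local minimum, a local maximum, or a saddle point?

local minimum

The Hessian of C is constant: H = [[8, -2], [-2, 6]].
det(H) = 8·6 − (-2)² = 44.
det(H) > 0 and tr(H) = 14 > 0, so H is positive definite and the point is a local minimum.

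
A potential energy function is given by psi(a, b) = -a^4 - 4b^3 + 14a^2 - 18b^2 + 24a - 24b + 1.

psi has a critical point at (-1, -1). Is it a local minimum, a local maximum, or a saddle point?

The mixed partial ∂²psi/∂a∂b is 0, so the Hessian at any point is diag(psi_aa, psi_bb) = diag(4(-3a^2 + 7), -12(2b + 3)).
At (-1, -1): H = diag(16, -12).
The eigenvalues have opposite signs, so H is indefinite: a saddle point.

saddle point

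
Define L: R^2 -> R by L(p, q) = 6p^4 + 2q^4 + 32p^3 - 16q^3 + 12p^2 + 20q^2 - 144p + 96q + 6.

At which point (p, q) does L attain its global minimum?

(1, -1)

L(p,q) separates as A(p) + B(q) + 6, so its minimum is min A + min B + 6.
A'(p) = 24(p - 1)(p + 2)(p + 3) vanishes at p ∈ {-3, -2, 1}; B'(q) = 8(q - 4)(q - 3)(q + 1) vanishes at q ∈ {-1, 3, 4}.
Local minima of A (where A''>0): A(-3)=162, A(1)=-94. Local minima of B: B(-1)=-58, B(4)=192.
So the global minimum of L is A(1) + B(-1) + 6 = -94 − 58 + 6 = -146, attained at (1, -1).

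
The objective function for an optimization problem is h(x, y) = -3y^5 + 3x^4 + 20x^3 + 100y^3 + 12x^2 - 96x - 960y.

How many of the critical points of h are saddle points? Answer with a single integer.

6

h separates as a function of x plus a function of y, so ∇h=0 decouples.
∂h/∂x = 12(x - 1)(x + 2)(x + 4) = 0 at x ∈ {-4, -2, 1}; ∂h/∂y = -15(y - 4)(y - 2)(y + 2)(y + 4) = 0 at y ∈ {-4, -2, 2, 4}.
The Hessian is diagonal: diag(h_xx, h_yy). Second derivatives: h_xx(-4)=120, h_xx(-2)=-72, h_xx(1)=180; h_yy(-4)=1440, h_yy(-2)=-720, h_yy(2)=720, h_yy(4)=-1440.
Saddle points occur where the two diagonal entries have opposite signs: (-4, -2), (-4, 4), (-2, -4), (-2, 2), (1, -2), (1, 4). Count: 6.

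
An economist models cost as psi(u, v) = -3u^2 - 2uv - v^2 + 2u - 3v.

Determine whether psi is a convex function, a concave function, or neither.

concave

psi is quadratic, so its Hessian is the constant matrix H = [[-6, -2], [-2, -2]].
det(H) = 8, tr(H) = -8.
det(H) > 0 and tr(H) < 0, so H is negative definite everywhere: concave.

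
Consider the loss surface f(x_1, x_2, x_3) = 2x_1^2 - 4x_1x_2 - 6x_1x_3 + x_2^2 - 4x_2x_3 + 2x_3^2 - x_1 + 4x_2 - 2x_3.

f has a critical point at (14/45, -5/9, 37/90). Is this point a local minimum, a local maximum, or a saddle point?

saddle point

The Hessian is constant: H = [[4, -4, -6], [-4, 2, -4], [-6, -4, 4]].
Leading principal minors: Δ₁ = 4, Δ₂ = -8, Δ₃ = -360.
The minors fit neither the all-positive nor the alternating-sign pattern, so H is indefinite: a saddle point.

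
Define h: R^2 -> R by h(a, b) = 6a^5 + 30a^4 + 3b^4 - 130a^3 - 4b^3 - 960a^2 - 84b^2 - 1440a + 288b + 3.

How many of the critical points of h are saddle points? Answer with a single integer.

6

h separates as a function of a plus a function of b, so ∇h=0 decouples.
∂h/∂a = 30(a - 4)(a + 1)(a + 3)(a + 4) = 0 at a ∈ {-4, -3, -1, 4}; ∂h/∂b = 12(b - 3)(b - 2)(b + 4) = 0 at b ∈ {-4, 2, 3}.
The Hessian is diagonal: diag(h_aa, h_bb). Second derivatives: h_aa(-4)=-720, h_aa(-3)=420, h_aa(-1)=-900, h_aa(4)=8400; h_bb(-4)=504, h_bb(2)=-72, h_bb(3)=84.
Saddle points occur where the two diagonal entries have opposite signs: (-4, -4), (-4, 3), (-3, 2), (-1, -4), (-1, 3), (4, 2). Count: 6.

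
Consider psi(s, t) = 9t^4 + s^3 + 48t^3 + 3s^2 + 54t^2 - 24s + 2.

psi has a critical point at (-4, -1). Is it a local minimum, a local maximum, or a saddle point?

local maximum

The mixed partial ∂²psi/∂s∂t is 0, so the Hessian at any point is diag(psi_ss, psi_tt) = diag(6(s + 1), 36(3t^2 + 8t + 3)).
At (-4, -1): H = diag(-18, -72).
Both eigenvalues are negative, so H is negative definite: a local maximum.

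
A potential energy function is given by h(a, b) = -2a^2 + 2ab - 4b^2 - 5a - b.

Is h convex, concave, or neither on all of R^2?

h is quadratic, so its Hessian is the constant matrix H = [[-4, 2], [2, -8]].
det(H) = 28, tr(H) = -12.
det(H) > 0 and tr(H) < 0, so H is negative definite everywhere: concave.

concave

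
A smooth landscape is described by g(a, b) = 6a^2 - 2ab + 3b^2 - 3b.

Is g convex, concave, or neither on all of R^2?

g is quadratic, so its Hessian is the constant matrix H = [[12, -2], [-2, 6]].
det(H) = 68, tr(H) = 18.
det(H) > 0 and tr(H) > 0, so H is positive definite everywhere: convex.

convex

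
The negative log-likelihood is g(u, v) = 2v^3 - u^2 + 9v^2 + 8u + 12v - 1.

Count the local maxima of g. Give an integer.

g separates as a function of u plus a function of v, so ∇g=0 decouples.
∂g/∂u = -2(u - 4) = 0 at u ∈ {4}; ∂g/∂v = 6(v + 1)(v + 2) = 0 at v ∈ {-2, -1}.
The Hessian is diagonal: diag(g_uu, g_vv). Second derivatives: g_uu(4)=-2; g_vv(-2)=-6, g_vv(-1)=6.
Local maxima occur where both diagonal entries negative: (4, -2). Count: 1.

1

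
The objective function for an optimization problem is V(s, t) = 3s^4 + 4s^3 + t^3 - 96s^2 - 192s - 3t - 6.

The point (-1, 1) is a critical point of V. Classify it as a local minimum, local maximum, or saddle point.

The mixed partial ∂²V/∂s∂t is 0, so the Hessian at any point is diag(V_ss, V_tt) = diag(12(3s^2 + 2s - 16), 6t).
At (-1, 1): H = diag(-180, 6).
The eigenvalues have opposite signs, so H is indefinite: a saddle point.

saddle point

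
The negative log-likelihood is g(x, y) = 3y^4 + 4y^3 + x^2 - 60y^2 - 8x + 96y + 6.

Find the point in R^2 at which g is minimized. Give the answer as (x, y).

(4, -4)

g(x,y) separates as P(x) + Q(y) + 6, so its minimum is min P + min Q + 6.
P'(x) = 2x - 8 vanishes at x ∈ {4}; Q'(y) = 12(y - 2)(y - 1)(y + 4) vanishes at y ∈ {-4, 1, 2}.
Local minima of P (where P''>0): P(4)=-16. Local minima of Q: Q(-4)=-832, Q(2)=32.
So the global minimum of g is P(4) + Q(-4) + 6 = -16 − 832 + 6 = -842, attained at (4, -4).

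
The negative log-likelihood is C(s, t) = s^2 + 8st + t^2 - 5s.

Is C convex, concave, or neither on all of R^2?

neither

C is quadratic, so its Hessian is the constant matrix H = [[2, 8], [8, 2]].
det(H) = -60, tr(H) = 4.
det(H) < 0, so H is indefinite: neither convex nor concave.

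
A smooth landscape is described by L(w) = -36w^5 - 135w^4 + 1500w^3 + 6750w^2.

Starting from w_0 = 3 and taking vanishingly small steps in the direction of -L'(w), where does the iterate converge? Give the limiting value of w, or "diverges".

0

L'(w) = -180w(w - 5)(w + 3)(w + 5), so L'(3) = 51840.
Gradient descent moves in the -L' direction, i.e. w is decreasing.
The nearest critical point in that direction is w = 0, where L'' = 13500 > 0 (a local minimum). The iterate converges there.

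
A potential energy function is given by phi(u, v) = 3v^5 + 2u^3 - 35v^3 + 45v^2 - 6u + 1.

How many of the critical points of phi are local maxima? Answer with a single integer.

phi separates as a function of u plus a function of v, so ∇phi=0 decouples.
∂phi/∂u = 6(u - 1)(u + 1) = 0 at u ∈ {-1, 1}; ∂phi/∂v = 15v(v - 2)(v - 1)(v + 3) = 0 at v ∈ {-3, 0, 1, 2}.
The Hessian is diagonal: diag(phi_uu, phi_vv). Second derivatives: phi_uu(-1)=-12, phi_uu(1)=12; phi_vv(-3)=-900, phi_vv(0)=90, phi_vv(1)=-60, phi_vv(2)=150.
Local maxima occur where both diagonal entries negative: (-1, -3), (-1, 1). Count: 2.

2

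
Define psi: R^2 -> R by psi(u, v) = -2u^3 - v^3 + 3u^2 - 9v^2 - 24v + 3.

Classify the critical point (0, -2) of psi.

saddle point

The mixed partial ∂²psi/∂u∂v is 0, so the Hessian at any point is diag(psi_uu, psi_vv) = diag(6(-2u + 1), -6(v + 3)).
At (0, -2): H = diag(6, -6).
The eigenvalues have opposite signs, so H is indefinite: a saddle point.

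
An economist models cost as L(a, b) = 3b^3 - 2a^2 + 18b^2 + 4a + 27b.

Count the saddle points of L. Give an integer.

1

L separates as a function of a plus a function of b, so ∇L=0 decouples.
∂L/∂a = -4(a - 1) = 0 at a ∈ {1}; ∂L/∂b = 9(b + 1)(b + 3) = 0 at b ∈ {-3, -1}.
The Hessian is diagonal: diag(L_aa, L_bb). Second derivatives: L_aa(1)=-4; L_bb(-3)=-18, L_bb(-1)=18.
Saddle points occur where the two diagonal entries have opposite signs: (1, -1). Count: 1.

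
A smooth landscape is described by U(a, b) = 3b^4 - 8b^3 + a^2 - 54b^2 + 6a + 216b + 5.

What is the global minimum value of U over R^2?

U(a,b) separates as P(a) + Q(b) + 5, so its minimum is min P + min Q + 5.
P'(a) = 2a + 6 vanishes at a ∈ {-3}; Q'(b) = 12(b - 3)(b - 2)(b + 3) vanishes at b ∈ {-3, 2, 3}.
Local minima of P (where P''>0): P(-3)=-9. Local minima of Q: Q(-3)=-675, Q(3)=189.
So the global minimum of U is P(-3) + Q(-3) + 5 = -9 − 675 + 5 = -679, attained at (-3, -3).

-679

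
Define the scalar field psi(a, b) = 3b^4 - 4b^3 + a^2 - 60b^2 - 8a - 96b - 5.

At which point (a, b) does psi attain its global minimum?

psi(a,b) separates as P(a) + Q(b) − 5, so its minimum is min P + min Q − 5.
P'(a) = 2a - 8 vanishes at a ∈ {4}; Q'(b) = 12(b - 4)(b + 1)(b + 2) vanishes at b ∈ {-2, -1, 4}.
Local minima of P (where P''>0): P(4)=-16. Local minima of Q: Q(-2)=32, Q(4)=-832.
So the global minimum of psi is P(4) + Q(4) − 5 = -16 − 832 − 5 = -853, attained at (4, 4).

(4, 4)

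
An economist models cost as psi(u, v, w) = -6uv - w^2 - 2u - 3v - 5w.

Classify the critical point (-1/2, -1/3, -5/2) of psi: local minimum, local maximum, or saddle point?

The Hessian is constant: H = [[0, -6, 0], [-6, 0, 0], [0, 0, -2]].
Leading principal minors: Δ₁ = 0, Δ₂ = -36, Δ₃ = 72.
The minors fit neither the all-positive nor the alternating-sign pattern, so H is indefinite: a saddle point.

saddle point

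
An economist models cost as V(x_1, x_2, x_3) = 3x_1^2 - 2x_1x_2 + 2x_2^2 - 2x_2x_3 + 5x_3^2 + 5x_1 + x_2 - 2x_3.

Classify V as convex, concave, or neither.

convex

V is quadratic, so its Hessian is the constant matrix H = [[6, -2, 0], [-2, 4, -2], [0, -2, 10]].
Leading principal minors: 6, 20, 176.
All positive ⇒ H ≻ 0 ⇒ convex.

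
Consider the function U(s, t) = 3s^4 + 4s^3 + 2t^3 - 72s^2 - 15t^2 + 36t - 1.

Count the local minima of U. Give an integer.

U separates as a function of s plus a function of t, so ∇U=0 decouples.
∂U/∂s = 12s(s - 3)(s + 4) = 0 at s ∈ {-4, 0, 3}; ∂U/∂t = 6(t - 3)(t - 2) = 0 at t ∈ {2, 3}.
The Hessian is diagonal: diag(U_ss, U_tt). Second derivatives: U_ss(-4)=336, U_ss(0)=-144, U_ss(3)=252; U_tt(2)=-6, U_tt(3)=6.
Local minima occur where both diagonal entries positive: (-4, 3), (3, 3). Count: 2.

2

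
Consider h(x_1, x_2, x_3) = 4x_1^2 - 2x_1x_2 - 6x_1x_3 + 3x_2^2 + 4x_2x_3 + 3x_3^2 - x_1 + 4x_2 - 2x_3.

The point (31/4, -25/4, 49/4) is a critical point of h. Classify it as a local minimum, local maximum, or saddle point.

The Hessian is constant: H = [[8, -2, -6], [-2, 6, 4], [-6, 4, 6]].
Leading principal minors: Δ₁ = 8, Δ₂ = 44, Δ₃ = 16.
All leading minors are positive, so H is positive definite: a local minimum.

local minimum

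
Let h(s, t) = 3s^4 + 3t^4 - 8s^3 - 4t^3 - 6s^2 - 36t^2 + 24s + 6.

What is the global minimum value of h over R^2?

h(s,t) separates as P(s) + Q(t) + 6, so its minimum is min P + min Q + 6.
P'(s) = 12(s - 2)(s - 1)(s + 1) vanishes at s ∈ {-1, 1, 2}; Q'(t) = 12t(t - 3)(t + 2) vanishes at t ∈ {-2, 0, 3}.
Local minima of P (where P''>0): P(-1)=-19, P(2)=8. Local minima of Q: Q(-2)=-64, Q(3)=-189.
So the global minimum of h is P(-1) + Q(3) + 6 = -19 − 189 + 6 = -202, attained at (-1, 3).

-202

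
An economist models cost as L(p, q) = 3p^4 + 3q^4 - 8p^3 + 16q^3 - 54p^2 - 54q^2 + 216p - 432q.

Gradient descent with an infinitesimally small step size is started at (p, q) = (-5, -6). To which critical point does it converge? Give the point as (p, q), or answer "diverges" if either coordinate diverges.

(-3, -4)

L is separable, so gradient descent decouples: p follows -∂L/∂p, q follows -∂L/∂q.
∂L/∂p = 12(p - 3)(p - 2)(p + 3); at p=-5 this is -1344, so p increases.
∂L/∂q = 12(q - 3)(q + 3)(q + 4); at q=-6 this is -648, so q increases.
p converges to its nearest critical value -3 (a local min of the p-part); q converges to -4. The iterate converges to (-3, -4).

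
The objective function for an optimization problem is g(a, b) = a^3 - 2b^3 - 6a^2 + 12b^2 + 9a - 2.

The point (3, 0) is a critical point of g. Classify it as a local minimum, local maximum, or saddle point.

The mixed partial ∂²g/∂a∂b is 0, so the Hessian at any point is diag(g_aa, g_bb) = diag(6(a - 2), 12(-b + 2)).
At (3, 0): H = diag(6, 24).
Both eigenvalues are positive, so H is positive definite: a local minimum.

local minimum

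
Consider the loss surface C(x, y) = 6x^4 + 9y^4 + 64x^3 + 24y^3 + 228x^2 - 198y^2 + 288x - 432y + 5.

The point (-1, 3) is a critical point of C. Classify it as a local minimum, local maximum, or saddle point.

local minimum

The mixed partial ∂²C/∂x∂y is 0, so the Hessian at any point is diag(C_xx, C_yy) = diag(24(3x^2 + 16x + 19), 36(3y^2 + 4y - 11)).
At (-1, 3): H = diag(144, 1008).
Both eigenvalues are positive, so H is positive definite: a local minimum.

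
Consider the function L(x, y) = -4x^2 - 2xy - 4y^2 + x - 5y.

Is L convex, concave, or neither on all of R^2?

L is quadratic, so its Hessian is the constant matrix H = [[-8, -2], [-2, -8]].
det(H) = 60, tr(H) = -16.
det(H) > 0 and tr(H) < 0, so H is negative definite everywhere: concave.

concave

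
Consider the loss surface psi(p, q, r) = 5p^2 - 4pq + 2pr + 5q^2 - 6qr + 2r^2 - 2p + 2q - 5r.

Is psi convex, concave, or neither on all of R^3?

convex

psi is quadratic, so its Hessian is the constant matrix H = [[10, -4, 2], [-4, 10, -6], [2, -6, 4]].
Leading principal minors: 10, 84, 32.
All positive ⇒ H ≻ 0 ⇒ convex.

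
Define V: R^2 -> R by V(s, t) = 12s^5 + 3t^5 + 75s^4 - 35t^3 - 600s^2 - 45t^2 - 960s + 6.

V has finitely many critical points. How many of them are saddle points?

8

V separates as a function of s plus a function of t, so ∇V=0 decouples.
∂V/∂s = 60(s - 2)(s + 1)(s + 2)(s + 4) = 0 at s ∈ {-4, -2, -1, 2}; ∂V/∂t = 15t(t - 3)(t + 1)(t + 2) = 0 at t ∈ {-2, -1, 0, 3}.
The Hessian is diagonal: diag(V_ss, V_tt). Second derivatives: V_ss(-4)=-2160, V_ss(-2)=480, V_ss(-1)=-540, V_ss(2)=4320; V_tt(-2)=-150, V_tt(-1)=60, V_tt(0)=-90, V_tt(3)=900.
Saddle points occur where the two diagonal entries have opposite signs: (-4, -1), (-4, 3), (-2, -2), (-2, 0), (-1, -1), (-1, 3), (2, -2), (2, 0). Count: 8.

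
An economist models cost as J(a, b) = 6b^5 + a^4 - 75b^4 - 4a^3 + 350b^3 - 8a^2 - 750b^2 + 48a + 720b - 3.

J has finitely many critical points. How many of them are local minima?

J separates as a function of a plus a function of b, so ∇J=0 decouples.
∂J/∂a = 4(a - 3)(a - 2)(a + 2) = 0 at a ∈ {-2, 2, 3}; ∂J/∂b = 30(b - 4)(b - 3)(b - 2)(b - 1) = 0 at b ∈ {1, 2, 3, 4}.
The Hessian is diagonal: diag(J_aa, J_bb). Second derivatives: J_aa(-2)=80, J_aa(2)=-16, J_aa(3)=20; J_bb(1)=-180, J_bb(2)=60, J_bb(3)=-60, J_bb(4)=180.
Local minima occur where both diagonal entries positive: (-2, 2), (-2, 4), (3, 2), (3, 4). Count: 4.

4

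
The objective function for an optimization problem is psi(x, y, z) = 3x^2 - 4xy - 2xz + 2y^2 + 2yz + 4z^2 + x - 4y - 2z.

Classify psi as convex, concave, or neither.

psi is quadratic, so its Hessian is the constant matrix H = [[6, -4, -2], [-4, 4, 2], [-2, 2, 8]].
Leading principal minors: 6, 8, 56.
All positive ⇒ H ≻ 0 ⇒ convex.

convex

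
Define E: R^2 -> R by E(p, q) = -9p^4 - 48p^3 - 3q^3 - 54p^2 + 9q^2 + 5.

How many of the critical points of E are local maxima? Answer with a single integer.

2

E separates as a function of p plus a function of q, so ∇E=0 decouples.
∂E/∂p = -36p(p + 1)(p + 3) = 0 at p ∈ {-3, -1, 0}; ∂E/∂q = -9q(q - 2) = 0 at q ∈ {0, 2}.
The Hessian is diagonal: diag(E_pp, E_qq). Second derivatives: E_pp(-3)=-216, E_pp(-1)=72, E_pp(0)=-108; E_qq(0)=18, E_qq(2)=-18.
Local maxima occur where both diagonal entries negative: (-3, 2), (0, 2). Count: 2.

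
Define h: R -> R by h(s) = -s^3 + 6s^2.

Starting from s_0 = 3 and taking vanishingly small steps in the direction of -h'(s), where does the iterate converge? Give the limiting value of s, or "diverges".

h'(s) = -3s(s - 4), so h'(3) = 9.
Gradient descent moves in the -h' direction, i.e. s is decreasing.
The nearest critical point in that direction is s = 0, where h'' = 12 > 0 (a local minimum). The iterate converges there.

0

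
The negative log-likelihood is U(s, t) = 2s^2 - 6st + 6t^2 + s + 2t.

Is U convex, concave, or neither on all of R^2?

convex

U is quadratic, so its Hessian is the constant matrix H = [[4, -6], [-6, 12]].
det(H) = 12, tr(H) = 16.
det(H) > 0 and tr(H) > 0, so H is positive definite everywhere: convex.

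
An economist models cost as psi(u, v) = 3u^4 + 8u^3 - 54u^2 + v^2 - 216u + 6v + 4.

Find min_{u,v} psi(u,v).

psi(u,v) separates as P(u) + Q(v) + 4, so its minimum is min P + min Q + 4.
P'(u) = 12(u - 3)(u + 2)(u + 3) vanishes at u ∈ {-3, -2, 3}; Q'(v) = 2v + 6 vanishes at v ∈ {-3}.
Local minima of P (where P''>0): P(-3)=189, P(3)=-675. Local minima of Q: Q(-3)=-9.
So the global minimum of psi is P(3) + Q(-3) + 4 = -675 − 9 + 4 = -680, attained at (3, -3).

-680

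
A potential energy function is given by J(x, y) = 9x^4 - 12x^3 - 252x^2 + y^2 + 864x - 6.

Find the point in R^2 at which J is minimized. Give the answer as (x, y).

(-4, 0)

J(x,y) separates as P(x) + Q(y) − 6, so its minimum is min P + min Q − 6.
P'(x) = 36(x - 3)(x - 2)(x + 4) vanishes at x ∈ {-4, 2, 3}; Q'(y) = 2y vanishes at y ∈ {0}.
Local minima of P (where P''>0): P(-4)=-4416, P(3)=729. Local minima of Q: Q(0)=0.
So the global minimum of J is P(-4) + Q(0) − 6 = -4416 + 0 − 6 = -4422, attained at (-4, 0).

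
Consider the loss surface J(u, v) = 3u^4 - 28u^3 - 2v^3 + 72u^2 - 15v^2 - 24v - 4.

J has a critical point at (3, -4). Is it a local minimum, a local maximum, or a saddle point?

saddle point

The mixed partial ∂²J/∂u∂v is 0, so the Hessian at any point is diag(J_uu, J_vv) = diag(12(3u^2 - 14u + 12), -6(2v + 5)).
At (3, -4): H = diag(-36, 18).
The eigenvalues have opposite signs, so H is indefinite: a saddle point.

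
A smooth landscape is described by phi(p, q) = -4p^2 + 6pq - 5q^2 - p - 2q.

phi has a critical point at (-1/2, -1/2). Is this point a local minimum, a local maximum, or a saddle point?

local maximum

The Hessian of phi is constant: H = [[-8, 6], [6, -10]].
det(H) = (-8)·(-10) − 6² = 44.
det(H) > 0 and tr(H) = -18 < 0, so H is negative definite and the point is a local maximum.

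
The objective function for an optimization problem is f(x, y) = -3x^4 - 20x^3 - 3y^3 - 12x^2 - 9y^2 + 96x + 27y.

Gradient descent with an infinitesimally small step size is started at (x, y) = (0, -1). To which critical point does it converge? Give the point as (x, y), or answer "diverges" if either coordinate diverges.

f is separable, so gradient descent decouples: x follows -∂f/∂x, y follows -∂f/∂y.
∂f/∂x = -12(x - 1)(x + 2)(x + 4); at x=0 this is 96, so x decreases.
∂f/∂y = -9(y - 1)(y + 3); at y=-1 this is 36, so y decreases.
x converges to its nearest critical value -2 (a local min of the x-part); y converges to -3. The iterate converges to (-2, -3).

(-2, -3)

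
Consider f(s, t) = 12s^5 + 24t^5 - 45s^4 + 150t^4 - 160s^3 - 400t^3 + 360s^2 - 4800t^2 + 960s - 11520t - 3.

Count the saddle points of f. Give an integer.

8

f separates as a function of s plus a function of t, so ∇f=0 decouples.
∂f/∂s = 60(s - 4)(s - 2)(s + 1)(s + 2) = 0 at s ∈ {-2, -1, 2, 4}; ∂f/∂t = 120(t - 4)(t + 2)(t + 3)(t + 4) = 0 at t ∈ {-4, -3, -2, 4}.
The Hessian is diagonal: diag(f_ss, f_tt). Second derivatives: f_ss(-2)=-1440, f_ss(-1)=900, f_ss(2)=-1440, f_ss(4)=3600; f_tt(-4)=-1920, f_tt(-3)=840, f_tt(-2)=-1440, f_tt(4)=40320.
Saddle points occur where the two diagonal entries have opposite signs: (-2, -3), (-2, 4), (-1, -4), (-1, -2), (2, -3), (2, 4), (4, -4), (4, -2). Count: 8.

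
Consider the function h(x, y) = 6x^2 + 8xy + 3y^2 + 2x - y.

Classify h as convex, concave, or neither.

convex

h is quadratic, so its Hessian is the constant matrix H = [[12, 8], [8, 6]].
det(H) = 8, tr(H) = 18.
det(H) > 0 and tr(H) > 0, so H is positive definite everywhere: convex.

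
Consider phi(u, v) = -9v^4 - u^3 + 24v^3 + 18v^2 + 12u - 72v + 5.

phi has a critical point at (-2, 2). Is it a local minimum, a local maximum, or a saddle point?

The mixed partial ∂²phi/∂u∂v is 0, so the Hessian at any point is diag(phi_uu, phi_vv) = diag(-6u, 36(-3v^2 + 4v + 1)).
At (-2, 2): H = diag(12, -108).
The eigenvalues have opposite signs, so H is indefinite: a saddle point.

saddle point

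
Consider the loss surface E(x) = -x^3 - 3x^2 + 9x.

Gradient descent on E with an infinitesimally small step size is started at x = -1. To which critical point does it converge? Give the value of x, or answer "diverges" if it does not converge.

-3

E'(x) = -3(x - 1)(x + 3), so E'(-1) = 12.
Gradient descent moves in the -E' direction, i.e. x is decreasing.
The nearest critical point in that direction is x = -3, where E'' = 12 > 0 (a local minimum). The iterate converges there.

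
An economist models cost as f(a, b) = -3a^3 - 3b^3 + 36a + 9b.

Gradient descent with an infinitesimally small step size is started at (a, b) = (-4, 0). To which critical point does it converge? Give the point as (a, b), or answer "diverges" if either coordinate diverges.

f is separable, so gradient descent decouples: a follows -∂f/∂a, b follows -∂f/∂b.
∂f/∂a = -9(a - 2)(a + 2); at a=-4 this is -108, so a increases.
∂f/∂b = -9(b - 1)(b + 1); at b=0 this is 9, so b decreases.
a converges to its nearest critical value -2 (a local min of the a-part); b converges to -1. The iterate converges to (-2, -1).

(-2, -1)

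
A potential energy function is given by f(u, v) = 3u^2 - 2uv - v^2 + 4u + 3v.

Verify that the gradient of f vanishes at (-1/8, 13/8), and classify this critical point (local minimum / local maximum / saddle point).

∇f = (6u - 2v + 4, -2u - 2v + 3); substituting (-1/8, 13/8) gives ∇f = (0, 0), so (-1/8, 13/8) is indeed a critical point.
The Hessian of f is constant: H = [[6, -2], [-2, -2]].
det(H) = 6·(-2) − (-2)² = -16.
Since det(H) < 0, H is indefinite and the critical point is a saddle point.

saddle point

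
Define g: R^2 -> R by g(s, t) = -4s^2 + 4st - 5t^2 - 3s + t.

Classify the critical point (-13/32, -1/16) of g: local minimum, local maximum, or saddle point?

local maximum

The Hessian of g is constant: H = [[-8, 4], [4, -10]].
det(H) = (-8)·(-10) − 4² = 64.
det(H) > 0 and tr(H) = -18 < 0, so H is negative definite and the point is a local maximum.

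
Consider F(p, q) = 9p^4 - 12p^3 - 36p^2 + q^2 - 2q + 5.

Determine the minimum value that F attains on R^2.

-92

F(p,q) separates as A(p) + B(q) + 5, so its minimum is min A + min B + 5.
A'(p) = 36p(p - 2)(p + 1) vanishes at p ∈ {-1, 0, 2}; B'(q) = 2q - 2 vanishes at q ∈ {1}.
Local minima of A (where A''>0): A(-1)=-15, A(2)=-96. Local minima of B: B(1)=-1.
So the global minimum of F is A(2) + B(1) + 5 = -96 − 1 + 5 = -92, attained at (2, 1).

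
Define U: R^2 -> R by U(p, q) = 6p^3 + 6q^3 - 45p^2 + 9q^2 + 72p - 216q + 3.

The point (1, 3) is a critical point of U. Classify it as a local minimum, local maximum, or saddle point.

saddle point

The mixed partial ∂²U/∂p∂q is 0, so the Hessian at any point is diag(U_pp, U_qq) = diag(18(2p - 5), 18(2q + 1)).
At (1, 3): H = diag(-54, 126).
The eigenvalues have opposite signs, so H is indefinite: a saddle point.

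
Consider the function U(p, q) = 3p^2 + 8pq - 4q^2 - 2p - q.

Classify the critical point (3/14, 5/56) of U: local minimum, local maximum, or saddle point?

saddle point

The Hessian of U is constant: H = [[6, 8], [8, -8]].
det(H) = 6·(-8) − 8² = -112.
Since det(H) < 0, H is indefinite and the critical point is a saddle point.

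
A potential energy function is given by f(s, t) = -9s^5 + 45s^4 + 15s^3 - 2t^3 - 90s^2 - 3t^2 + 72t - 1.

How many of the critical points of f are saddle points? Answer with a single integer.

f separates as a function of s plus a function of t, so ∇f=0 decouples.
∂f/∂s = -45s(s - 4)(s - 1)(s + 1) = 0 at s ∈ {-1, 0, 1, 4}; ∂f/∂t = -6(t - 3)(t + 4) = 0 at t ∈ {-4, 3}.
The Hessian is diagonal: diag(f_ss, f_tt). Second derivatives: f_ss(-1)=450, f_ss(0)=-180, f_ss(1)=270, f_ss(4)=-2700; f_tt(-4)=42, f_tt(3)=-42.
Saddle points occur where the two diagonal entries have opposite signs: (-1, 3), (0, -4), (1, 3), (4, -4). Count: 4.

4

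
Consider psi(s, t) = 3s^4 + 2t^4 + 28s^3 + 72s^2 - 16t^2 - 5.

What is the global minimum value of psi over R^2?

-37

psi(s,t) separates as P(s) + Q(t) − 5, so its minimum is min P + min Q − 5.
P'(s) = 12s(s + 3)(s + 4) vanishes at s ∈ {-4, -3, 0}; Q'(t) = 8t(t - 2)(t + 2) vanishes at t ∈ {-2, 0, 2}.
Local minima of P (where P''>0): P(-4)=128, P(0)=0. Local minima of Q: Q(-2)=-32, Q(2)=-32.
So the global minimum of psi is P(0) + Q(-2) − 5 = 0 − 32 − 5 = -37, attained at (0, -2).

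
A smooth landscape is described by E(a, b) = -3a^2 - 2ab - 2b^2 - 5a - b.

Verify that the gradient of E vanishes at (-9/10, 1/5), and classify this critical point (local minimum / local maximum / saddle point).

local maximum

∇E = (-6a - 2b - 5, -2a - 4b - 1); substituting (-9/10, 1/5) gives ∇E = (0, 0), so (-9/10, 1/5) is indeed a critical point.
The Hessian of E is constant: H = [[-6, -2], [-2, -4]].
det(H) = (-6)·(-4) − (-2)² = 20.
det(H) > 0 and tr(H) = -10 < 0, so H is negative definite and the point is a local maximum.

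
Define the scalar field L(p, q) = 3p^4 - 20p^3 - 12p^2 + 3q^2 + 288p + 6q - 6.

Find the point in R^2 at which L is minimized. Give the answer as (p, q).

(-2, -1)

L(p,q) separates as A(p) + B(q) − 6, so its minimum is min A + min B − 6.
A'(p) = 12(p - 4)(p - 3)(p + 2) vanishes at p ∈ {-2, 3, 4}; B'(q) = 6q + 6 vanishes at q ∈ {-1}.
Local minima of A (where A''>0): A(-2)=-416, A(4)=448. Local minima of B: B(-1)=-3.
So the global minimum of L is A(-2) + B(-1) − 6 = -416 − 3 − 6 = -425, attained at (-2, -1).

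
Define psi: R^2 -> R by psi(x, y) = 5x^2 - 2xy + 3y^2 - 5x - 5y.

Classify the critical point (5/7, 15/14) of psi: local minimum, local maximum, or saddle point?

local minimum

The Hessian of psi is constant: H = [[10, -2], [-2, 6]].
det(H) = 10·6 − (-2)² = 56.
det(H) > 0 and tr(H) = 16 > 0, so H is positive definite and the point is a local minimum.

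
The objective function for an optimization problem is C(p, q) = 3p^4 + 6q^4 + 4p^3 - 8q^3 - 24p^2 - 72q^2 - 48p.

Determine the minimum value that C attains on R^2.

C(p,q) separates as A(p) + B(q), so its minimum is min A + min B.
A'(p) = 12(p - 2)(p + 1)(p + 2) vanishes at p ∈ {-2, -1, 2}; B'(q) = 24q(q - 3)(q + 2) vanishes at q ∈ {-2, 0, 3}.
Local minima of A (where A''>0): A(-2)=16, A(2)=-112. Local minima of B: B(-2)=-128, B(3)=-378.
So the global minimum of C is A(2) + B(3) = -112 − 378 = -490, attained at (2, 3).

-490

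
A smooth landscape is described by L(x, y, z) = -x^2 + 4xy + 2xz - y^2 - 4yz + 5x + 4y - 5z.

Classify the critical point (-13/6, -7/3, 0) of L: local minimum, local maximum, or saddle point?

saddle point

The Hessian is constant: H = [[-2, 4, 2], [4, -2, -4], [2, -4, 0]].
Leading principal minors: Δ₁ = -2, Δ₂ = -12, Δ₃ = -24.
The minors fit neither the all-positive nor the alternating-sign pattern, so H is indefinite: a saddle point.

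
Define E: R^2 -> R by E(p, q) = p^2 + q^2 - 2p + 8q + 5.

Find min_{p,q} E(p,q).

-12

E(p,q) separates as A(p) + B(q) + 5, so its minimum is min A + min B + 5.
A'(p) = 2p - 2 vanishes at p ∈ {1}; B'(q) = 2q + 8 vanishes at q ∈ {-4}.
Local minima of A (where A''>0): A(1)=-1. Local minima of B: B(-4)=-16.
So the global minimum of E is A(1) + B(-4) + 5 = -1 − 16 + 5 = -12, attained at (1, -4).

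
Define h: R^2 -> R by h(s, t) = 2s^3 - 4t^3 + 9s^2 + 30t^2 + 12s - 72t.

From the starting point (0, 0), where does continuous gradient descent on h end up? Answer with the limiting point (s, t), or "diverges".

(-1, 2)

h is separable, so gradient descent decouples: s follows -∂h/∂s, t follows -∂h/∂t.
∂h/∂s = 6(s + 1)(s + 2); at s=0 this is 12, so s decreases.
∂h/∂t = -12(t - 3)(t - 2); at t=0 this is -72, so t increases.
s converges to its nearest critical value -1 (a local min of the s-part); t converges to 2. The iterate converges to (-1, 2).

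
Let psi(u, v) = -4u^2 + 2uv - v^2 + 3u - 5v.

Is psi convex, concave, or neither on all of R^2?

concave

psi is quadratic, so its Hessian is the constant matrix H = [[-8, 2], [2, -2]].
det(H) = 12, tr(H) = -10.
det(H) > 0 and tr(H) < 0, so H is negative definite everywhere: concave.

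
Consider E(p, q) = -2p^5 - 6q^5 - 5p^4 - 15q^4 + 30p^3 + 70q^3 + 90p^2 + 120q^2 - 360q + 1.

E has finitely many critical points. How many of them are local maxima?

E separates as a function of p plus a function of q, so ∇E=0 decouples.
∂E/∂p = -10p(p - 3)(p + 2)(p + 3) = 0 at p ∈ {-3, -2, 0, 3}; ∂E/∂q = -30(q - 2)(q - 1)(q + 2)(q + 3) = 0 at q ∈ {-3, -2, 1, 2}.
The Hessian is diagonal: diag(E_pp, E_qq). Second derivatives: E_pp(-3)=180, E_pp(-2)=-100, E_pp(0)=180, E_pp(3)=-900; E_qq(-3)=600, E_qq(-2)=-360, E_qq(1)=360, E_qq(2)=-600.
Local maxima occur where both diagonal entries negative: (-2, -2), (-2, 2), (3, -2), (3, 2). Count: 4.

4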